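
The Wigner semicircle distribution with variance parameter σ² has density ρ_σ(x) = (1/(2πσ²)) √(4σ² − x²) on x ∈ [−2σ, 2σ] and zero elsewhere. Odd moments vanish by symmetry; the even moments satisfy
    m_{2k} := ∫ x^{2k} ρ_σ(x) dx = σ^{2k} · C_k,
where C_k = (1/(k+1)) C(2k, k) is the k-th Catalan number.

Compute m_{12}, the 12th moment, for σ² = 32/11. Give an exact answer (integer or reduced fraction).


By the scaled semicircle moment identity, m_{2k} = σ^{2k} · C_k with k = 6.
C_6 = (1/(k+1)) · C(2k, k) = (1/7) · C(12, 6) = (1/7) · 924 = 132.
σ^{2k} = (σ²)^k = (32/11)^6 = 1073741824/1771561.

Therefore m_{12} = σ^{12} · C_6 = (1073741824/1771561) · 132 = 12884901888/161051.


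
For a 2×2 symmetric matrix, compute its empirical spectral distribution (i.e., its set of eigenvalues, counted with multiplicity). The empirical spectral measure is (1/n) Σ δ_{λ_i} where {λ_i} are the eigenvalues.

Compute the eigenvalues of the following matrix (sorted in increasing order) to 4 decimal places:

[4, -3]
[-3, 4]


Since M is real symmetric, both eigenvalues are real; they are the roots of det(λI − M) = λ² − (tr M) λ + det M.
tr M = 4 + 4 = 8.
det M = 4·4 − (-3)² = 16 − 9 = 7.
Characteristic polynomial: λ² − 8λ + 7 = 0.
Discriminant Δ = (tr M)² − 4·det M = 64 − 28 = 36; √Δ = 6.000000.
λ = (tr M ± √Δ)/2 = (8 ± 6.000000)/2, giving (tr M − √Δ)/2 = 1.0000 and (tr M + √Δ)/2 = 7.0000.

Eigenvalues sorted in increasing order: [1.0000, 7.0000].


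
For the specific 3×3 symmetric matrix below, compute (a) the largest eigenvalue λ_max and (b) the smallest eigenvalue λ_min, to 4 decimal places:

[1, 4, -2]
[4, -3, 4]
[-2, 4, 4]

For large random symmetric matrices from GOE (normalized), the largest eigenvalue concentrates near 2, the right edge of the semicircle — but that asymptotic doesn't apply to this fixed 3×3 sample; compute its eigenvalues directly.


Since M is real symmetric, all three eigenvalues are real; they are the roots of det(λI − M) = λ³ − (tr M) λ² + s λ − det M, where s is the sum of the principal 2×2 minors.
tr M = 1 + (-3) + 4 = 2.
s = (1·(-3) − 4²) + (1·4 − (-2)²) + ((-3)·4 − 4²) = -19 + 0 + (-28) = -47.
det M (expand along row 1) = 1·(-28) − 4·24 + (-2)·10 = -144.
Characteristic polynomial: λ³ − 2λ² − 47λ + 144 = 0.
Substitute λ = y + (tr M)/3 = y + 0.666667 to remove the quadratic term: y³ + p·y + q = 0 with p = s − (tr M)²/3 = -48.333333 and q = −2(tr M)³/27 + (tr M)·s/3 − det M = 112.074074.
Three real roots ⇒ use the trigonometric (Viète) form: r = 2√(−p/3) = 8.027730, φ = arccos(3q/(p·r)) = arccos(-0.866537) = 2.619017 rad.
y_k = r·cos(φ/3 − 2πk/3) for k = 0, 1, 2 gives y = 5.158027, 2.748218, -7.906246.
λ_k = y_k + 0.666667 gives λ = 5.8247, 3.4149, -7.2396 (check: the sum is 2.0000 = tr M).

Hence λ_max = 5.8247 and λ_min = -7.2396.


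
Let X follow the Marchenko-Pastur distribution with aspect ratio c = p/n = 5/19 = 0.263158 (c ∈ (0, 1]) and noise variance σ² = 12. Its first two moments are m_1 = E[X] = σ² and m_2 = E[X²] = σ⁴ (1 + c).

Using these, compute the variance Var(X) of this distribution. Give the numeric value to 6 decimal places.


m_1 = E[X] = σ² = 12, so m_1² = 144.
m_2 = E[X²] = σ⁴ (1 + c) = 144 · (1 + 0.263158) = 144 · 1.263158 = 181.894737.
(Note m_2 − m_1² simplifies to c · σ⁴ = 0.263158 · 144.)

Var(X) = m_2 − m_1² = 181.894737 − 144 = 37.894737.


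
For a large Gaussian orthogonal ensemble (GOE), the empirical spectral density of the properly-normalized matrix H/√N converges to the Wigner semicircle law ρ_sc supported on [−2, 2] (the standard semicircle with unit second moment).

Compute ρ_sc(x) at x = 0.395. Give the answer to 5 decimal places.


ρ_sc(x) = (1/(2π)) √(4 − x²). With x = 0.395:
  4 − x² = 4 − (0.395)² = 4 − 0.156025 = 3.843975.
  √(4 − x²) = 1.960606.
  1/(2π) = 0.159155.
  ρ_sc(0.395) = 0.159155 · 1.960606 = 0.312040.

Rounded to 5 decimal places: ρ_sc(0.395) ≈ 0.31204.


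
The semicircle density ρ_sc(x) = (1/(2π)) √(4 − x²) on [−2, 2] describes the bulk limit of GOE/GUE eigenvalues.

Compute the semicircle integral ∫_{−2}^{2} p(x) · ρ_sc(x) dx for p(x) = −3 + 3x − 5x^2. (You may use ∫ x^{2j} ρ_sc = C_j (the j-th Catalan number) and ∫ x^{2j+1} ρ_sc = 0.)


Write p(x) = Σ a_i x^i, split into monomials and integrate each against ρ_sc separately.
Using ∫ x^{2j} ρ_sc = C_j = (1/(j+1)) C(2j, j) (Catalan numbers) and ∫ x^{2j+1} ρ_sc = 0 (odd monomials vanish by symmetry):
  i = 0 (even): a_0 · C_{0} = -3 · 1 = -3
  i = 1 (odd): ∫ x^1 ρ_sc = 0 (vanishes)
  i = 2 (even): a_2 · C_{1} = -5 · 1 = -5

Summing the contributions: ∫_{−2}^{2} p(x) ρ_sc(x) dx = (-3) + (-5) = -8.


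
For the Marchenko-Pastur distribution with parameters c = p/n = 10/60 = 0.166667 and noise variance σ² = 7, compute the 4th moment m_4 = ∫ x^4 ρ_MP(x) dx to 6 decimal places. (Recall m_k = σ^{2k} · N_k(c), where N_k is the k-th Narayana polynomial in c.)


E[X⁴] = σ⁸ (1 + 6c + 6c² + c³) (fourth MP moment). With σ² = 7 (so σ⁸ = 2401) and c = 10/60 = 0.166667: E[X⁴] = 2401 · (1 + 6·0.166667 + 6·(0.166667)² + (0.166667)³) = 2401 · 2.171296.

So E[X^4] = 5213.282407.


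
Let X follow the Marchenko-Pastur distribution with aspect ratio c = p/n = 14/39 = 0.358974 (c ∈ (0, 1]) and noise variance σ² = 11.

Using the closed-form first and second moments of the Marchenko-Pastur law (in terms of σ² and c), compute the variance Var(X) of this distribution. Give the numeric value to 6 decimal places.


Recall the MP moments m_1 = E[X] = σ² and m_2 = E[X²] = σ⁴ (1 + c).
m_1 = E[X] = σ² = 11, so m_1² = 121.
m_2 = E[X²] = σ⁴ (1 + c) = 121 · (1 + 0.358974) = 121 · 1.358974 = 164.435897.
(Note m_2 − m_1² simplifies to c · σ⁴ = 0.358974 · 121.)

Var(X) = m_2 − m_1² = 164.435897 − 121 = 43.435897.


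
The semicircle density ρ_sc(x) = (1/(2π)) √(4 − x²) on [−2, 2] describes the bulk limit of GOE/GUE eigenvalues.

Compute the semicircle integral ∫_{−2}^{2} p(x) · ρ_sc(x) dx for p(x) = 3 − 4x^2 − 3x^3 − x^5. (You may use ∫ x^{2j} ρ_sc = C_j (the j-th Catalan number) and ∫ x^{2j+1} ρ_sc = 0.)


Write p(x) = Σ a_i x^i, split into monomials and integrate each against ρ_sc separately.
Using ∫ x^{2j} ρ_sc = C_j = (1/(j+1)) C(2j, j) (Catalan numbers) and ∫ x^{2j+1} ρ_sc = 0 (odd monomials vanish by symmetry):
  i = 0 (even): a_0 · C_{0} = 3 · 1 = 3
  i = 2 (even): a_2 · C_{1} = -4 · 1 = -4
  i = 3 (odd): ∫ x^3 ρ_sc = 0 (vanishes)
  i = 5 (odd): ∫ x^5 ρ_sc = 0 (vanishes)

Summing the contributions: ∫_{−2}^{2} p(x) ρ_sc(x) dx = 3 + (-4) = -1.


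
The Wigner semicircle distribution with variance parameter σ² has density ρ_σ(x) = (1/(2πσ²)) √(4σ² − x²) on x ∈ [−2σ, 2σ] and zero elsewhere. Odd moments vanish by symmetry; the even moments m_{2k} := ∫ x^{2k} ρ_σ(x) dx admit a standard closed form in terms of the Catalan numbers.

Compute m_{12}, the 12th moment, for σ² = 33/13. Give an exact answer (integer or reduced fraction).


By the scaled semicircle moment identity, m_{2k} = σ^{2k} · C_k with k = 6.
C_6 = (1/(k+1)) · C(2k, k) = (1/7) · C(12, 6) = (1/7) · 924 = 132.
σ^{2k} = (σ²)^k = (33/13)^6 = 1291467969/4826809.

Therefore m_{12} = σ^{12} · C_6 = (1291467969/4826809) · 132 = 170473771908/4826809.


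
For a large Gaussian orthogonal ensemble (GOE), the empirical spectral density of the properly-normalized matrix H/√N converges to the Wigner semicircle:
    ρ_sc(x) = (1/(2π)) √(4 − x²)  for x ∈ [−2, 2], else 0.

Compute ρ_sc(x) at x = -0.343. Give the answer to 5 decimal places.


ρ_sc(x) = (1/(2π)) √(4 − x²). With x = -0.343:
  4 − x² = 4 − (-0.343)² = 4 − 0.117649 = 3.882351.
  √(4 − x²) = 1.970368.
  1/(2π) = 0.159155.
  ρ_sc(-0.343) = 0.159155 · 1.970368 = 0.313594.

Rounded to 5 decimal places: ρ_sc(-0.343) ≈ 0.31359.


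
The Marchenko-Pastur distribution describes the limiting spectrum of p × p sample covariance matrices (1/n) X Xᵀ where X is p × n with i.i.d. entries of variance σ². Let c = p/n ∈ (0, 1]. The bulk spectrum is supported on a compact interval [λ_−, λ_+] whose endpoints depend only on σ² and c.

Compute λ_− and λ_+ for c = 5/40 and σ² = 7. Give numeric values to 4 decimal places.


c = 5/40 = 0.125000; √c = 0.353553.
λ_− = σ² (1 − √c)² = 7 · (1 − 0.353553)² = 7 · (0.646447)² = 2.925253.
λ_+ = σ² (1 + √c)² = 7 · (1 + 0.353553)² = 7 · (1.353553)² = 12.824747.

Rounded to 4 decimal places: λ_− ≈ 2.9253, λ_+ ≈ 12.8247.


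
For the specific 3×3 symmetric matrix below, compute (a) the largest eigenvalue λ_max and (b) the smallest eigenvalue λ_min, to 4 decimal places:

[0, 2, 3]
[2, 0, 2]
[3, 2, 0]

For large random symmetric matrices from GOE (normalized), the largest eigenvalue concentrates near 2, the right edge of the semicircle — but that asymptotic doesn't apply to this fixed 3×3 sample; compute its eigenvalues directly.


Since M is real symmetric, all three eigenvalues are real; they are the roots of det(λI − M) = λ³ − (tr M) λ² + s λ − det M, where s is the sum of the principal 2×2 minors.
tr M = 0 + 0 + 0 = 0.
s = (0·0 − 2²) + (0·0 − 3²) + (0·0 − 2²) = -4 + (-9) + (-4) = -17.
det M (expand along row 1) = 0·(-4) − 2·(-6) + 3·4 = 24.
Characteristic polynomial: λ³ − 17λ − 24 = 0.
Substitute λ = y + (tr M)/3 = y + 0.000000 to remove the quadratic term: y³ + p·y + q = 0 with p = s − (tr M)²/3 = -17.000000 and q = −2(tr M)³/27 + (tr M)·s/3 − det M = -24.000000.
Three real roots ⇒ use the trigonometric (Viète) form: r = 2√(−p/3) = 4.760952, φ = arccos(3q/(p·r)) = arccos(0.889590) = 0.474350 rad.
y_k = r·cos(φ/3 − 2πk/3) for k = 0, 1, 2 gives y = 4.701562, -1.701562, -3.000000.
λ_k = y_k + 0.000000 gives λ = 4.7016, -1.7016, -3.0000 (check: the sum is 0.0000 = tr M).

Hence λ_max = 4.7016 and λ_min = -3.0000.


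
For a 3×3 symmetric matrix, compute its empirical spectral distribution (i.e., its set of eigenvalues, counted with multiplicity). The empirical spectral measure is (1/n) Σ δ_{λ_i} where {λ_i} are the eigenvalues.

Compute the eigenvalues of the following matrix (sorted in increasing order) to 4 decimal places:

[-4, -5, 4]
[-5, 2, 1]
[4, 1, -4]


Since M is real symmetric, all three eigenvalues are real; they are the roots of det(λI − M) = λ³ − (tr M) λ² + s λ − det M, where s is the sum of the principal 2×2 minors.
tr M = -4 + 2 + (-4) = -6.
s = ((-4)·2 − (-5)²) + ((-4)·(-4) − 4²) + (2·(-4) − 1²) = -33 + 0 + (-9) = -42.
det M (expand along row 1) = (-4)·(-9) − (-5)·16 + 4·(-13) = 64.
Characteristic polynomial: λ³ + 6λ² − 42λ − 64 = 0.
Substitute λ = y + (tr M)/3 = y − 2.000000 to remove the quadratic term: y³ + p·y + q = 0 with p = s − (tr M)²/3 = -54.000000 and q = −2(tr M)³/27 + (tr M)·s/3 − det M = 36.000000.
Three real roots ⇒ use the trigonometric (Viète) form: r = 2√(−p/3) = 8.485281, φ = arccos(3q/(p·r)) = arccos(-0.235702) = 1.808737 rad.
y_k = r·cos(φ/3 − 2πk/3) for k = 0, 1, 2 gives y = 6.989221, 0.672294, -7.661515.
λ_k = y_k − 2.000000 gives λ = 4.9892, -1.3277, -9.6615 (check: the sum is -6.0000 = tr M).

Eigenvalues sorted in increasing order: [-9.6615, -1.3277, 4.9892].


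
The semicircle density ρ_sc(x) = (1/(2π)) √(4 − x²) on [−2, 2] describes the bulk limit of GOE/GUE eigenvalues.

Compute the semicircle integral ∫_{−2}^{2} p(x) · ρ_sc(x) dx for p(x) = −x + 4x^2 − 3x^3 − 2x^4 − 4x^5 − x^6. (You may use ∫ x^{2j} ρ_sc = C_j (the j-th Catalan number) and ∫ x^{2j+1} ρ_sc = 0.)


Write p(x) = Σ a_i x^i, split into monomials and integrate each against ρ_sc separately.
Using ∫ x^{2j} ρ_sc = C_j = (1/(j+1)) C(2j, j) (Catalan numbers) and ∫ x^{2j+1} ρ_sc = 0 (odd monomials vanish by symmetry):
  i = 1 (odd): ∫ x^1 ρ_sc = 0 (vanishes)
  i = 2 (even): a_2 · C_{1} = 4 · 1 = 4
  i = 3 (odd): ∫ x^3 ρ_sc = 0 (vanishes)
  i = 4 (even): a_4 · C_{2} = -2 · 2 = -4
  i = 5 (odd): ∫ x^5 ρ_sc = 0 (vanishes)
  i = 6 (even): a_6 · C_{3} = -1 · 5 = -5

Summing the contributions: ∫_{−2}^{2} p(x) ρ_sc(x) dx = 4 + (-4) + (-5) = -5.


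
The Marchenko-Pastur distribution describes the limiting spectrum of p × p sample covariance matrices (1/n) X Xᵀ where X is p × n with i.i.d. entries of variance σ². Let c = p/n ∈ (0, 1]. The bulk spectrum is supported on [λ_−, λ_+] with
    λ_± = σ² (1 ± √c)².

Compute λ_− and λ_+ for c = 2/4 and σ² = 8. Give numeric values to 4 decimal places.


c = 2/4 = 0.500000; √c = 0.707107.
λ_− = σ² (1 − √c)² = 8 · (1 − 0.707107)² = 8 · (0.292893)² = 0.686292.
λ_+ = σ² (1 + √c)² = 8 · (1 + 0.707107)² = 8 · (1.707107)² = 23.313708.

Rounded to 4 decimal places: λ_− ≈ 0.6863, λ_+ ≈ 23.3137.


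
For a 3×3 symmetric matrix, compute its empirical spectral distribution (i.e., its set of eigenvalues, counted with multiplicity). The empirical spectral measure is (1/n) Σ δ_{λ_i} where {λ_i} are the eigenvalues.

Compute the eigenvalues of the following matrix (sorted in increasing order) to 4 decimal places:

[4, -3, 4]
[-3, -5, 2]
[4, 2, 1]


Since M is real symmetric, all three eigenvalues are real; they are the roots of det(λI − M) = λ³ − (tr M) λ² + s λ − det M, where s is the sum of the principal 2×2 minors.
tr M = 4 + (-5) + 1 = 0.
s = (4·(-5) − (-3)²) + (4·1 − 4²) + ((-5)·1 − 2²) = -29 + (-12) + (-9) = -50.
det M (expand along row 1) = 4·(-9) − (-3)·(-11) + 4·14 = -13.
Characteristic polynomial: λ³ − 50λ + 13 = 0.
Substitute λ = y + (tr M)/3 = y + 0.000000 to remove the quadratic term: y³ + p·y + q = 0 with p = s − (tr M)²/3 = -50.000000 and q = −2(tr M)³/27 + (tr M)·s/3 − det M = 13.000000.
Three real roots ⇒ use the trigonometric (Viète) form: r = 2√(−p/3) = 8.164966, φ = arccos(3q/(p·r)) = arccos(-0.095530) = 1.666472 rad.
y_k = r·cos(φ/3 − 2πk/3) for k = 0, 1, 2 gives y = 6.937296, 0.260353, -7.197649.
λ_k = y_k + 0.000000 gives λ = 6.9373, 0.2604, -7.1976 (check: the sum is 0.0000 = tr M).

Eigenvalues sorted in increasing order: [-7.1976, 0.2604, 6.9373].


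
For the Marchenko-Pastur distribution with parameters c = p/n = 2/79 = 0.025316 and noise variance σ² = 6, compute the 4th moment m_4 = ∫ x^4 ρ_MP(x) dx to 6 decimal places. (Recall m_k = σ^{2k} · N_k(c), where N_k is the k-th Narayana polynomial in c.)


E[X⁴] = σ⁸ (1 + 6c + 6c² + c³) (fourth MP moment). With σ² = 6 (so σ⁸ = 1296) and c = 2/79 = 0.025316: E[X⁴] = 1296 · (1 + 6·0.025316 + 6·(0.025316)² + (0.025316)³) = 1296 · 1.155760.

So E[X^4] = 1497.865605.


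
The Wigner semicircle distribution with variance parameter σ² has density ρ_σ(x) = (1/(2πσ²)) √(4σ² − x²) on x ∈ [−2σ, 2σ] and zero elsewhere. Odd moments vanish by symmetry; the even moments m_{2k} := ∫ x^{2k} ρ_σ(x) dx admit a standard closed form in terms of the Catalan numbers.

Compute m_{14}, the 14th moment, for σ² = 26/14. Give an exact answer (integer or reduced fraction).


By the scaled semicircle moment identity, m_{2k} = σ^{2k} · C_k with k = 7.
C_7 = (1/(k+1)) · C(2k, k) = (1/8) · C(14, 7) = (1/8) · 3432 = 429.
σ^{2k} = (σ²)^k = (26/14)^7 = 62748517/823543.

Therefore m_{14} = σ^{14} · C_7 = (62748517/823543) · 429 = 26919113793/823543.


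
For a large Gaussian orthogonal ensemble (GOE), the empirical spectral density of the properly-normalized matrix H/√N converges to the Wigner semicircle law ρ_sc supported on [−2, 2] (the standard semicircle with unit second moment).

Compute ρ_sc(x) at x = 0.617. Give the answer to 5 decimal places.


ρ_sc(x) = (1/(2π)) √(4 − x²). With x = 0.617:
  4 − x² = 4 − (0.617)² = 4 − 0.380689 = 3.619311.
  √(4 − x²) = 1.902449.
  1/(2π) = 0.159155.
  ρ_sc(0.617) = 0.159155 · 1.902449 = 0.302784.

Rounded to 5 decimal places: ρ_sc(0.617) ≈ 0.30278.


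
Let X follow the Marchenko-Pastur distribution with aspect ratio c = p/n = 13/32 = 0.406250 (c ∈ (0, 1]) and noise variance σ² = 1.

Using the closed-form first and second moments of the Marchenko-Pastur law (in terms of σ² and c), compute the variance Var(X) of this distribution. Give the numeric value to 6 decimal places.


Recall the MP moments m_1 = E[X] = σ² and m_2 = E[X²] = σ⁴ (1 + c).
m_1 = E[X] = σ² = 1, so m_1² = 1.
m_2 = E[X²] = σ⁴ (1 + c) = 1 · (1 + 0.406250) = 1 · 1.406250 = 1.406250.
(Note m_2 − m_1² simplifies to c · σ⁴ = 0.406250 · 1.)

Var(X) = m_2 − m_1² = 1.406250 − 1 = 0.406250.


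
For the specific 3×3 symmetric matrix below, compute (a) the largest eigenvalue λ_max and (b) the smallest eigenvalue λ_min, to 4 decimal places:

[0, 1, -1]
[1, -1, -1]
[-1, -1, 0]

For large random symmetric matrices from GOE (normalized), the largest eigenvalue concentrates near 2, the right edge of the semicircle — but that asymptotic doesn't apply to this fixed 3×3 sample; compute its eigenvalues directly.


Since M is real symmetric, all three eigenvalues are real; they are the roots of det(λI − M) = λ³ − (tr M) λ² + s λ − det M, where s is the sum of the principal 2×2 minors.
tr M = 0 + (-1) + 0 = -1.
s = (0·(-1) − 1²) + (0·0 − (-1)²) + ((-1)·0 − (-1)²) = -1 + (-1) + (-1) = -3.
det M (expand along row 1) = 0·(-1) − 1·(-1) + (-1)·(-2) = 3.
Characteristic polynomial: λ³ + λ² − 3λ − 3 = 0.
Substitute λ = y + (tr M)/3 = y − 0.333333 to remove the quadratic term: y³ + p·y + q = 0 with p = s − (tr M)²/3 = -3.333333 and q = −2(tr M)³/27 + (tr M)·s/3 − det M = -1.925926.
Three real roots ⇒ use the trigonometric (Viète) form: r = 2√(−p/3) = 2.108185, φ = arccos(3q/(p·r)) = arccos(0.822192) = 0.605545 rad.
y_k = r·cos(φ/3 − 2πk/3) for k = 0, 1, 2 gives y = 2.065384, -0.666667, -1.398717.
λ_k = y_k − 0.333333 gives λ = 1.7321, -1.0000, -1.7321 (check: the sum is -1.0000 = tr M).

Hence λ_max = 1.7321 and λ_min = -1.7321.


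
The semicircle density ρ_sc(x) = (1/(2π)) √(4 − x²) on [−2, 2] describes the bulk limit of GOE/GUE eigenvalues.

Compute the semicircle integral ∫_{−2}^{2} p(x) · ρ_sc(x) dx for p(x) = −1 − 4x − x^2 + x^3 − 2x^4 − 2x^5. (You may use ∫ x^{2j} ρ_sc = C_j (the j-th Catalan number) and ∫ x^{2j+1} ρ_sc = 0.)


Write p(x) = Σ a_i x^i, split into monomials and integrate each against ρ_sc separately.
Using ∫ x^{2j} ρ_sc = C_j = (1/(j+1)) C(2j, j) (Catalan numbers) and ∫ x^{2j+1} ρ_sc = 0 (odd monomials vanish by symmetry):
  i = 0 (even): a_0 · C_{0} = -1 · 1 = -1
  i = 1 (odd): ∫ x^1 ρ_sc = 0 (vanishes)
  i = 2 (even): a_2 · C_{1} = -1 · 1 = -1
  i = 3 (odd): ∫ x^3 ρ_sc = 0 (vanishes)
  i = 4 (even): a_4 · C_{2} = -2 · 2 = -4
  i = 5 (odd): ∫ x^5 ρ_sc = 0 (vanishes)

Summing the contributions: ∫_{−2}^{2} p(x) ρ_sc(x) dx = (-1) + (-1) + (-4) = -6.


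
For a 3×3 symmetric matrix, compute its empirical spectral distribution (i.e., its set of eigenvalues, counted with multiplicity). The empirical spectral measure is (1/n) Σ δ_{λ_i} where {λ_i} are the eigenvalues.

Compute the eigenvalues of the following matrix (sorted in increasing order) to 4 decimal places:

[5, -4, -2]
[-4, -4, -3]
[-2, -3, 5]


Since M is real symmetric, all three eigenvalues are real; they are the roots of det(λI − M) = λ³ − (tr M) λ² + s λ − det M, where s is the sum of the principal 2×2 minors.
tr M = 5 + (-4) + 5 = 6.
s = (5·(-4) − (-4)²) + (5·5 − (-2)²) + ((-4)·5 − (-3)²) = -36 + 21 + (-29) = -44.
det M (expand along row 1) = 5·(-29) − (-4)·(-26) + (-2)·4 = -257.
Characteristic polynomial: λ³ − 6λ² − 44λ + 257 = 0.
Substitute λ = y + (tr M)/3 = y + 2.000000 to remove the quadratic term: y³ + p·y + q = 0 with p = s − (tr M)²/3 = -56.000000 and q = −2(tr M)³/27 + (tr M)·s/3 − det M = 153.000000.
Three real roots ⇒ use the trigonometric (Viète) form: r = 2√(−p/3) = 8.640988, φ = arccos(3q/(p·r)) = arccos(-0.948552) = 2.819428 rad.
y_k = r·cos(φ/3 − 2πk/3) for k = 0, 1, 2 gives y = 5.097681, 3.493529, -8.591211.
λ_k = y_k + 2.000000 gives λ = 7.0977, 5.4935, -6.5912 (check: the sum is 6.0000 = tr M).

Eigenvalues sorted in increasing order: [-6.5912, 5.4935, 7.0977].


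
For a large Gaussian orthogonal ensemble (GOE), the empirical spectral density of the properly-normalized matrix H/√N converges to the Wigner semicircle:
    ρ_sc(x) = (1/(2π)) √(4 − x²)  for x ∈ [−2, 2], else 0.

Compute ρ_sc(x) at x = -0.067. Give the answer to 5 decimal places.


ρ_sc(x) = (1/(2π)) √(4 − x²). With x = -0.067:
  4 − x² = 4 − (-0.067)² = 4 − 0.004489 = 3.995511.
  √(4 − x²) = 1.998877.
  1/(2π) = 0.159155.
  ρ_sc(-0.067) = 0.159155 · 1.998877 = 0.318131.

Rounded to 5 decimal places: ρ_sc(-0.067) ≈ 0.31813.


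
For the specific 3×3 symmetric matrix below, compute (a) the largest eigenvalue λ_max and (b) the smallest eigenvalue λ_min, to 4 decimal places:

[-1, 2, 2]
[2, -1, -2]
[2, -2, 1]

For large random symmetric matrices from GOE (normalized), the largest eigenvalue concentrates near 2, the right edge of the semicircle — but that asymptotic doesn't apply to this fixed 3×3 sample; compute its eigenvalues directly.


Since M is real symmetric, all three eigenvalues are real; they are the roots of det(λI − M) = λ³ − (tr M) λ² + s λ − det M, where s is the sum of the principal 2×2 minors.
tr M = -1 + (-1) + 1 = -1.
s = ((-1)·(-1) − 2²) + ((-1)·1 − 2²) + ((-1)·1 − (-2)²) = -3 + (-5) + (-5) = -13.
det M (expand along row 1) = (-1)·(-5) − 2·6 + 2·(-2) = -11.
Characteristic polynomial: λ³ + λ² − 13λ + 11 = 0.
Substitute λ = y + (tr M)/3 = y − 0.333333 to remove the quadratic term: y³ + p·y + q = 0 with p = s − (tr M)²/3 = -13.333333 and q = −2(tr M)³/27 + (tr M)·s/3 − det M = 15.407407.
Three real roots ⇒ use the trigonometric (Viète) form: r = 2√(−p/3) = 4.216370, φ = arccos(3q/(p·r)) = arccos(-0.822192) = 2.536048 rad.
y_k = r·cos(φ/3 − 2πk/3) for k = 0, 1, 2 gives y = 2.797435, 1.333333, -4.130768.
λ_k = y_k − 0.333333 gives λ = 2.4641, 1.0000, -4.4641 (check: the sum is -1.0000 = tr M).

Hence λ_max = 2.4641 and λ_min = -4.4641.


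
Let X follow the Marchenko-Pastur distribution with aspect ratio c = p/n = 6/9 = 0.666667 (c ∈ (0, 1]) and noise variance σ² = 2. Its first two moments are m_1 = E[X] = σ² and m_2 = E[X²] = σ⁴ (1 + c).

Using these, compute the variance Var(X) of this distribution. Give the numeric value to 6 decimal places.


m_1 = E[X] = σ² = 2, so m_1² = 4.
m_2 = E[X²] = σ⁴ (1 + c) = 4 · (1 + 0.666667) = 4 · 1.666667 = 6.666667.
(Note m_2 − m_1² simplifies to c · σ⁴ = 0.666667 · 4.)

Var(X) = m_2 − m_1² = 6.666667 − 4 = 2.666667.


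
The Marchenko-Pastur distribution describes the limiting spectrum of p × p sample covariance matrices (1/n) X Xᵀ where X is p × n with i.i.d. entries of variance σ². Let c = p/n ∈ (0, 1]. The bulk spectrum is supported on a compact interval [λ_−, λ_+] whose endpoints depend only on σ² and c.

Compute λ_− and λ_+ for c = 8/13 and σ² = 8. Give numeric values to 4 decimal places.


c = 8/13 = 0.615385; √c = 0.784465.
λ_− = σ² (1 − √c)² = 8 · (1 − 0.784465)² = 8 · (0.215535)² = 0.371644.
λ_+ = σ² (1 + √c)² = 8 · (1 + 0.784465)² = 8 · (1.784465)² = 25.474510.

Rounded to 4 decimal places: λ_− ≈ 0.3716, λ_+ ≈ 25.4745.


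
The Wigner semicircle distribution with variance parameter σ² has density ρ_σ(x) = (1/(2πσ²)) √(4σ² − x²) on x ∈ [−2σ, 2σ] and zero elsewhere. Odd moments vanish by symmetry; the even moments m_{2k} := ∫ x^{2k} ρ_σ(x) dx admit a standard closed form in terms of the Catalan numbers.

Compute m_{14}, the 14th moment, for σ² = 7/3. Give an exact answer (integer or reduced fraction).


By the scaled semicircle moment identity, m_{2k} = σ^{2k} · C_k with k = 7.
C_7 = (1/(k+1)) · C(2k, k) = (1/8) · C(14, 7) = (1/8) · 3432 = 429.
σ^{2k} = (σ²)^k = (7/3)^7 = 823543/2187.

Therefore m_{14} = σ^{14} · C_7 = (823543/2187) · 429 = 117766649/729.


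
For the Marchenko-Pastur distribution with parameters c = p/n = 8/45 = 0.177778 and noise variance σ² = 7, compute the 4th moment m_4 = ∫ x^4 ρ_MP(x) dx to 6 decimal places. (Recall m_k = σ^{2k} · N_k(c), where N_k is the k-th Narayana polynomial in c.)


E[X⁴] = σ⁸ (1 + 6c + 6c² + c³) (fourth MP moment). With σ² = 7 (so σ⁸ = 2401) and c = 8/45 = 0.177778: E[X⁴] = 2401 · (1 + 6·0.177778 + 6·(0.177778)² + (0.177778)³) = 2401 · 2.261915.

So E[X^4] = 5430.857800.


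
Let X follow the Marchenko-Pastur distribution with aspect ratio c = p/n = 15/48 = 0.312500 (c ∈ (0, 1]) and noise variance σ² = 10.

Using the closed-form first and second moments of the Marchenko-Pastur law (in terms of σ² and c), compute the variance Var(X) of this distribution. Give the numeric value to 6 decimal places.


Recall the MP moments m_1 = E[X] = σ² and m_2 = E[X²] = σ⁴ (1 + c).
m_1 = E[X] = σ² = 10, so m_1² = 100.
m_2 = E[X²] = σ⁴ (1 + c) = 100 · (1 + 0.312500) = 100 · 1.312500 = 131.250000.
(Note m_2 − m_1² simplifies to c · σ⁴ = 0.312500 · 100.)

Var(X) = m_2 − m_1² = 131.250000 − 100 = 31.250000.


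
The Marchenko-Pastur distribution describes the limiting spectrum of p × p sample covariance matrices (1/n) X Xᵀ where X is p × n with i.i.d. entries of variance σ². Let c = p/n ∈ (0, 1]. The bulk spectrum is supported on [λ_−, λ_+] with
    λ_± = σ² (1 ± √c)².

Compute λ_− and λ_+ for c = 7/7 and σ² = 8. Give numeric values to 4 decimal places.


c = 7/7 = 1.000000; √c = 1.000000.
λ_− = σ² (1 − √c)² = 8 · (1 − 1.000000)² = 8 · (0.000000)² = 0.000000.
λ_+ = σ² (1 + √c)² = 8 · (1 + 1.000000)² = 8 · (2.000000)² = 32.000000.

Rounded to 4 decimal places: λ_− ≈ 0.0000, λ_+ ≈ 32.0000.


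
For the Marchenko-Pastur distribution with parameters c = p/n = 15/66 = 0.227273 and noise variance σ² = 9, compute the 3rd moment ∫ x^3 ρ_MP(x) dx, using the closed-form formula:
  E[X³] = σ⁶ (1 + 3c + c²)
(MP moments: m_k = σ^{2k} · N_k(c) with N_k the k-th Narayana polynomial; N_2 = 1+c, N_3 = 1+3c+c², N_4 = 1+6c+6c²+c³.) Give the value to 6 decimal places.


E[X³] = σ⁶ (1 + 3c + c²) (third MP moment). With σ² = 9 (so σ⁶ = 729) and c = 15/66 = 0.227273: E[X³] = 729 · (1 + 3·0.227273 + (0.227273)²) = 729 · 1.733471.

So E[X^3] = 1263.700413.


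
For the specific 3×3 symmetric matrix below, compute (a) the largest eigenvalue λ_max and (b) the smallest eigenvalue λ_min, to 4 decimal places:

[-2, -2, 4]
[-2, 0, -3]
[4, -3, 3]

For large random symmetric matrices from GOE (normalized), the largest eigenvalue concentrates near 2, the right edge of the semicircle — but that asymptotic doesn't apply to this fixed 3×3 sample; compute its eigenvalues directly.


Since M is real symmetric, all three eigenvalues are real; they are the roots of det(λI − M) = λ³ − (tr M) λ² + s λ − det M, where s is the sum of the principal 2×2 minors.
tr M = -2 + 0 + 3 = 1.
s = ((-2)·0 − (-2)²) + ((-2)·3 − 4²) + (0·3 − (-3)²) = -4 + (-22) + (-9) = -35.
det M (expand along row 1) = (-2)·(-9) − (-2)·6 + 4·6 = 54.
Characteristic polynomial: λ³ − λ² − 35λ − 54 = 0.
Substitute λ = y + (tr M)/3 = y + 0.333333 to remove the quadratic term: y³ + p·y + q = 0 with p = s − (tr M)²/3 = -35.333333 and q = −2(tr M)³/27 + (tr M)·s/3 − det M = -65.740741.
Three real roots ⇒ use the trigonometric (Viète) form: r = 2√(−p/3) = 6.863753, φ = arccos(3q/(p·r)) = arccos(0.813223) = 0.621127 rad.
y_k = r·cos(φ/3 − 2πk/3) for k = 0, 1, 2 gives y = 6.717165, -2.136658, -4.580508.
λ_k = y_k + 0.333333 gives λ = 7.0505, -1.8033, -4.2472 (check: the sum is 1.0000 = tr M).

Hence λ_max = 7.0505 and λ_min = -4.2472.


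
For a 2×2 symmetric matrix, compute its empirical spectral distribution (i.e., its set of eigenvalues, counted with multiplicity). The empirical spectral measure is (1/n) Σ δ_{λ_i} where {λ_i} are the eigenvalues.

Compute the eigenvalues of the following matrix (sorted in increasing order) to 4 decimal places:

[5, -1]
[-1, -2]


Since M is real symmetric, both eigenvalues are real; they are the roots of det(λI − M) = λ² − (tr M) λ + det M.
tr M = 5 + (-2) = 3.
det M = 5·(-2) − (-1)² = -10 − 1 = -11.
Characteristic polynomial: λ² − 3λ − 11 = 0.
Discriminant Δ = (tr M)² − 4·det M = 9 − (-44) = 53; √Δ = 7.280110.
λ = (tr M ± √Δ)/2 = (3 ± 7.280110)/2, giving (tr M − √Δ)/2 = -2.1401 and (tr M + √Δ)/2 = 5.1401.

Eigenvalues sorted in increasing order: [-2.1401, 5.1401].


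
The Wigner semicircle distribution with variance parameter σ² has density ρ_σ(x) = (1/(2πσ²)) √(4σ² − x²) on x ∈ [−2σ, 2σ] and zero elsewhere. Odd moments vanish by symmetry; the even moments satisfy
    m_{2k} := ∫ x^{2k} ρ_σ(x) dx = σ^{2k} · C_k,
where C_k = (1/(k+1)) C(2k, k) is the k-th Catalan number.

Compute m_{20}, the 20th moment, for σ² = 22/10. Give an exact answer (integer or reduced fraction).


By the scaled semicircle moment identity, m_{2k} = σ^{2k} · C_k with k = 10.
C_10 = (1/(k+1)) · C(2k, k) = (1/11) · C(20, 10) = (1/11) · 184756 = 16796.
σ^{2k} = (σ²)^k = (22/10)^10 = 25937424601/9765625.

Therefore m_{20} = σ^{20} · C_10 = (25937424601/9765625) · 16796 = 435644983598396/9765625.


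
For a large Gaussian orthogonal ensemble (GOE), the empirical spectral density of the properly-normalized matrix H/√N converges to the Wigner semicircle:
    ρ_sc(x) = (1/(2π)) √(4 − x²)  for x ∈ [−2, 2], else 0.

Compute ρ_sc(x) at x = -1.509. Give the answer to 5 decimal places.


ρ_sc(x) = (1/(2π)) √(4 − x²). With x = -1.509:
  4 − x² = 4 − (-1.509)² = 4 − 2.277081 = 1.722919.
  √(4 − x²) = 1.312600.
  1/(2π) = 0.159155.
  ρ_sc(-1.509) = 0.159155 · 1.312600 = 0.208907.

Rounded to 5 decimal places: ρ_sc(-1.509) ≈ 0.20891.


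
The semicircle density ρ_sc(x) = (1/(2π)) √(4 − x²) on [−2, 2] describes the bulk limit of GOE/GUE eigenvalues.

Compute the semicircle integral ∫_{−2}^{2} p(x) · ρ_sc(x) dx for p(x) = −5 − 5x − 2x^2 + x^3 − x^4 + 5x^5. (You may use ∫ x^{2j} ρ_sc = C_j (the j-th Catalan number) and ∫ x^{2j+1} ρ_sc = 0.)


Write p(x) = Σ a_i x^i, split into monomials and integrate each against ρ_sc separately.
Using ∫ x^{2j} ρ_sc = C_j = (1/(j+1)) C(2j, j) (Catalan numbers) and ∫ x^{2j+1} ρ_sc = 0 (odd monomials vanish by symmetry):
  i = 0 (even): a_0 · C_{0} = -5 · 1 = -5
  i = 1 (odd): ∫ x^1 ρ_sc = 0 (vanishes)
  i = 2 (even): a_2 · C_{1} = -2 · 1 = -2
  i = 3 (odd): ∫ x^3 ρ_sc = 0 (vanishes)
  i = 4 (even): a_4 · C_{2} = -1 · 2 = -2
  i = 5 (odd): ∫ x^5 ρ_sc = 0 (vanishes)

Summing the contributions: ∫_{−2}^{2} p(x) ρ_sc(x) dx = (-5) + (-2) + (-2) = -9.


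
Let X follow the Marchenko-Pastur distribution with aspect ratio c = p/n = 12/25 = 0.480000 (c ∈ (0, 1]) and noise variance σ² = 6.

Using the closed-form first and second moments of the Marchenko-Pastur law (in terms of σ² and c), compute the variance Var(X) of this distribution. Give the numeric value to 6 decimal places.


Recall the MP moments m_1 = E[X] = σ² and m_2 = E[X²] = σ⁴ (1 + c).
m_1 = E[X] = σ² = 6, so m_1² = 36.
m_2 = E[X²] = σ⁴ (1 + c) = 36 · (1 + 0.480000) = 36 · 1.480000 = 53.280000.
(Note m_2 − m_1² simplifies to c · σ⁴ = 0.480000 · 36.)

Var(X) = m_2 − m_1² = 53.280000 − 36 = 17.280000.


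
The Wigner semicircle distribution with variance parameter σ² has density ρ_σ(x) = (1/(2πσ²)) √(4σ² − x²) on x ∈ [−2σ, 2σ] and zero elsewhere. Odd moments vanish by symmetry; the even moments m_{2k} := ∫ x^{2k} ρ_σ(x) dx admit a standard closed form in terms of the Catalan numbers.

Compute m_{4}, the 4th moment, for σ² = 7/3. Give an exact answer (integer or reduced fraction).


By the scaled semicircle moment identity, m_{2k} = σ^{2k} · C_k with k = 2.
C_2 = (1/(k+1)) · C(2k, k) = (1/3) · C(4, 2) = (1/3) · 6 = 2.
σ^{2k} = (σ²)^k = (7/3)^2 = 49/9.

Therefore m_{4} = σ^{4} · C_2 = (49/9) · 2 = 98/9.


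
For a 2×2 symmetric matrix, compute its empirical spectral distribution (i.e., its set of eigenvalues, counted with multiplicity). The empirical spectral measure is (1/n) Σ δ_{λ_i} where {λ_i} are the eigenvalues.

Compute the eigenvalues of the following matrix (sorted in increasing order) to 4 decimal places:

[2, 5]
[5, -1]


Since M is real symmetric, both eigenvalues are real; they are the roots of det(λI − M) = λ² − (tr M) λ + det M.
tr M = 2 + (-1) = 1.
det M = 2·(-1) − 5² = -2 − 25 = -27.
Characteristic polynomial: λ² − λ − 27 = 0.
Discriminant Δ = (tr M)² − 4·det M = 1 − (-108) = 109; √Δ = 10.440307.
λ = (tr M ± √Δ)/2 = (1 ± 10.440307)/2, giving (tr M − √Δ)/2 = -4.7202 and (tr M + √Δ)/2 = 5.7202.

Eigenvalues sorted in increasing order: [-4.7202, 5.7202].


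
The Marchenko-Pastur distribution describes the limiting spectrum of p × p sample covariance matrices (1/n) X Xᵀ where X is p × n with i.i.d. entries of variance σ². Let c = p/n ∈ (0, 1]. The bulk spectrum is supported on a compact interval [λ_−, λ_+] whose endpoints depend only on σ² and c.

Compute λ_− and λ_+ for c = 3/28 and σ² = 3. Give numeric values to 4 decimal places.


c = 3/28 = 0.107143; √c = 0.327327.
λ_− = σ² (1 − √c)² = 3 · (1 − 0.327327)² = 3 · (0.672673)² = 1.357468.
λ_+ = σ² (1 + √c)² = 3 · (1 + 0.327327)² = 3 · (1.327327)² = 5.285390.

Rounded to 4 decimal places: λ_− ≈ 1.3575, λ_+ ≈ 5.2854.


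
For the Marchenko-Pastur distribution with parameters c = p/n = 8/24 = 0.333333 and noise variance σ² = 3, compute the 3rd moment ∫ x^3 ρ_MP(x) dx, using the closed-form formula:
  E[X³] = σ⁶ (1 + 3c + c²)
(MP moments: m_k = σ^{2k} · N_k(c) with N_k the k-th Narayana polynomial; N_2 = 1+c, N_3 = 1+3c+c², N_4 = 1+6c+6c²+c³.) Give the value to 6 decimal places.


E[X³] = σ⁶ (1 + 3c + c²) (third MP moment). With σ² = 3 (so σ⁶ = 27) and c = 8/24 = 0.333333: E[X³] = 27 · (1 + 3·0.333333 + (0.333333)²) = 27 · 2.111111.

So E[X^3] = 57.000000.


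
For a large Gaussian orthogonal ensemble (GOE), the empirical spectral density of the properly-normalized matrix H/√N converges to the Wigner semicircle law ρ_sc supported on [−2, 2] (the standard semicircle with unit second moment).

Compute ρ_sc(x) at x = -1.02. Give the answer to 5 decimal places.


ρ_sc(x) = (1/(2π)) √(4 − x²). With x = -1.02:
  4 − x² = 4 − (-1.02)² = 4 − 1.040400 = 2.959600.
  √(4 − x²) = 1.720349.
  1/(2π) = 0.159155.
  ρ_sc(-1.02) = 0.159155 · 1.720349 = 0.273802.

Rounded to 5 decimal places: ρ_sc(-1.02) ≈ 0.27380.


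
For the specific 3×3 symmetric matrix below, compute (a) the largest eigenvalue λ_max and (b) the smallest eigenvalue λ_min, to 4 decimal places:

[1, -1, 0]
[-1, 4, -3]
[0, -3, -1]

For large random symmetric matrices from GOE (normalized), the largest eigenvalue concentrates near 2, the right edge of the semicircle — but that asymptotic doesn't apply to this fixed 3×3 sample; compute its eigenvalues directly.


Since M is real symmetric, all three eigenvalues are real; they are the roots of det(λI − M) = λ³ − (tr M) λ² + s λ − det M, where s is the sum of the principal 2×2 minors.
tr M = 1 + 4 + (-1) = 4.
s = (1·4 − (-1)²) + (1·(-1) − 0²) + (4·(-1) − (-3)²) = 3 + (-1) + (-13) = -11.
det M (expand along row 1) = 1·(-13) − (-1)·1 + 0·3 = -12.
Characteristic polynomial: λ³ − 4λ² − 11λ + 12 = 0.
Substitute λ = y + (tr M)/3 = y + 1.333333 to remove the quadratic term: y³ + p·y + q = 0 with p = s − (tr M)²/3 = -16.333333 and q = −2(tr M)³/27 + (tr M)·s/3 − det M = -7.407407.
Three real roots ⇒ use the trigonometric (Viète) form: r = 2√(−p/3) = 4.666667, φ = arccos(3q/(p·r)) = arccos(0.291545) = 1.274955 rad.
y_k = r·cos(φ/3 − 2πk/3) for k = 0, 1, 2 gives y = 4.251543, -0.459453, -3.792090.
λ_k = y_k + 1.333333 gives λ = 5.5849, 0.8739, -2.4588 (check: the sum is 4.0000 = tr M).

Hence λ_max = 5.5849 and λ_min = -2.4588.


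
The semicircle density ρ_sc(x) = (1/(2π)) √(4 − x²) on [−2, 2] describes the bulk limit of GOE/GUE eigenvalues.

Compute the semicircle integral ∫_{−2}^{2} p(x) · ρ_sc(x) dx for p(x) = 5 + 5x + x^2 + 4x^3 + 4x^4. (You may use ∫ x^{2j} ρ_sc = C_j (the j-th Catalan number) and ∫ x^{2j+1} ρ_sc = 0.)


Write p(x) = Σ a_i x^i, split into monomials and integrate each against ρ_sc separately.
Using ∫ x^{2j} ρ_sc = C_j = (1/(j+1)) C(2j, j) (Catalan numbers) and ∫ x^{2j+1} ρ_sc = 0 (odd monomials vanish by symmetry):
  i = 0 (even): a_0 · C_{0} = 5 · 1 = 5
  i = 1 (odd): ∫ x^1 ρ_sc = 0 (vanishes)
  i = 2 (even): a_2 · C_{1} = 1 · 1 = 1
  i = 3 (odd): ∫ x^3 ρ_sc = 0 (vanishes)
  i = 4 (even): a_4 · C_{2} = 4 · 2 = 8

Summing the contributions: ∫_{−2}^{2} p(x) ρ_sc(x) dx = 5 + 1 + 8 = 14.


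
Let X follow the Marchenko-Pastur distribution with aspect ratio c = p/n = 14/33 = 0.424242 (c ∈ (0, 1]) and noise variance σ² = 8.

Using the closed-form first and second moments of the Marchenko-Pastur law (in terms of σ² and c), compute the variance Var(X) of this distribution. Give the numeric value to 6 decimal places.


Recall the MP moments m_1 = E[X] = σ² and m_2 = E[X²] = σ⁴ (1 + c).
m_1 = E[X] = σ² = 8, so m_1² = 64.
m_2 = E[X²] = σ⁴ (1 + c) = 64 · (1 + 0.424242) = 64 · 1.424242 = 91.151515.
(Note m_2 − m_1² simplifies to c · σ⁴ = 0.424242 · 64.)

Var(X) = m_2 − m_1² = 91.151515 − 64 = 27.151515.


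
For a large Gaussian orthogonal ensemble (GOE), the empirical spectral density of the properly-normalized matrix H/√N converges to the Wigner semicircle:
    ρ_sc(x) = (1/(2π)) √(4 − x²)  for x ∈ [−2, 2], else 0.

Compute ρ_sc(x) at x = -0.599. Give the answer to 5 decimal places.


ρ_sc(x) = (1/(2π)) √(4 − x²). With x = -0.599:
  4 − x² = 4 − (-0.599)² = 4 − 0.358801 = 3.641199.
  √(4 − x²) = 1.908193.
  1/(2π) = 0.159155.
  ρ_sc(-0.599) = 0.159155 · 1.908193 = 0.303698.

Rounded to 5 decimal places: ρ_sc(-0.599) ≈ 0.30370.


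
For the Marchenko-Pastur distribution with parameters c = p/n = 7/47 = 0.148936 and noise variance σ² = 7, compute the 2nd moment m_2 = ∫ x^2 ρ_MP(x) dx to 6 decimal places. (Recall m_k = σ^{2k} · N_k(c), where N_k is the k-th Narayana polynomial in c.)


E[X²] = σ⁴ (1 + c) (second MP moment). With σ² = 7 (so σ⁴ = 49) and c = 7/47 = 0.148936: E[X²] = 49 · (1 + 0.148936) = 49 · 1.148936.

So E[X^2] = 56.297872.


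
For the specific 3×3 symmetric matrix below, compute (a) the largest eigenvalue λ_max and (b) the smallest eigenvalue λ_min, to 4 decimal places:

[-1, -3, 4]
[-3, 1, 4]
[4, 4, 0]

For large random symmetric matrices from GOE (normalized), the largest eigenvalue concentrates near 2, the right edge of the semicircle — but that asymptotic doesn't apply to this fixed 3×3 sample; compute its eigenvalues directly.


Since M is real symmetric, all three eigenvalues are real; they are the roots of det(λI − M) = λ³ − (tr M) λ² + s λ − det M, where s is the sum of the principal 2×2 minors.
tr M = -1 + 1 + 0 = 0.
s = ((-1)·1 − (-3)²) + ((-1)·0 − 4²) + (1·0 − 4²) = -10 + (-16) + (-16) = -42.
det M (expand along row 1) = (-1)·(-16) − (-3)·(-16) + 4·(-16) = -96.
Characteristic polynomial: λ³ − 42λ + 96 = 0.
Substitute λ = y + (tr M)/3 = y + 0.000000 to remove the quadratic term: y³ + p·y + q = 0 with p = s − (tr M)²/3 = -42.000000 and q = −2(tr M)³/27 + (tr M)·s/3 − det M = 96.000000.
Three real roots ⇒ use the trigonometric (Viète) form: r = 2√(−p/3) = 7.483315, φ = arccos(3q/(p·r)) = arccos(-0.916324) = 2.729599 rad.
y_k = r·cos(φ/3 − 2πk/3) for k = 0, 1, 2 gives y = 4.593643, 2.819216, -7.412858.
λ_k = y_k + 0.000000 gives λ = 4.5936, 2.8192, -7.4129 (check: the sum is 0.0000 = tr M).

Hence λ_max = 4.5936 and λ_min = -7.4129.
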